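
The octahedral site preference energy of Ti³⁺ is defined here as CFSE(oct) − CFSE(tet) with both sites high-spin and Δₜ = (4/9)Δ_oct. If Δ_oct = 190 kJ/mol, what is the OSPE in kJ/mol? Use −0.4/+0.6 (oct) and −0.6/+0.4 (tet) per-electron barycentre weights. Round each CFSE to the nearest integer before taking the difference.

-25

Ti is in group 4, so Ti³⁺ is d¹ (4 − 3 = 1).
Octahedral (high-spin): t₂g¹ eg⁰, CFSE = 1(−0.4) + 0(+0.6) = -0.4Δ_oct = -0.4 × 190 = -76 kJ/mol.
Tetrahedral: e¹ t₂⁰, CFSE = 1(−0.6) + 0(+0.4) = -0.6Δₜ = -0.6 × (4/9) × 190 = -51 kJ/mol.
Subtracting, OSPE = -76 − (-51) = -25 kJ/mol.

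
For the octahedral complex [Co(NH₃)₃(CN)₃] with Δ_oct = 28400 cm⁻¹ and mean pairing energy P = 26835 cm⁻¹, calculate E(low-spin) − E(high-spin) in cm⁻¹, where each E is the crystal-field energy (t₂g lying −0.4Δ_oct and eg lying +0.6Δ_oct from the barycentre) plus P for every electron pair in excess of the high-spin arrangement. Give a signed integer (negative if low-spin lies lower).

Ligand charges: 3×(+0) from NH₃ and 3×(-1) from CN⁻ sum to -3; with overall charge +0, Co is +3.
Co is in group 9, so Co³⁺ is d⁶ (9 − 3 = 6).
High-spin d⁶ fills as t₂g⁴ eg² with CFSE 4(−0.4) + 2(+0.6) = -0.4Δ_oct = -11360 cm⁻¹.
Low-spin t₂g⁶ eg⁰ gives -2.4Δ_oct = -68160 cm⁻¹, but forming 2 extra pairs costs 2P = 53670 cm⁻¹, so E(LS) = -68160 + 53670 = -14490 cm⁻¹.
The difference is -14490 − (-11360) = -3130 cm⁻¹, so low-spin lies lower.

-3130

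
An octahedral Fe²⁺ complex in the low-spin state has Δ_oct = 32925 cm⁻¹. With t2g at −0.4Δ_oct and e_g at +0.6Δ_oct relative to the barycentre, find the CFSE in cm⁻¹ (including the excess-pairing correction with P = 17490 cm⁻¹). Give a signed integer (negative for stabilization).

Fe is in group 8, so Fe²⁺ is d⁶ (8 − 2 = 6).
Electron filling gives t2g^6 e_g^0.
The orbital stabilization is -2.4Δ_oct = -2.4 × 32925 = -79020 cm⁻¹.
Relative to high-spin t2g^4 e_g^2 (1 paired), the low-spin configuration has 2 additional pairs, contributing +2 × 17490 = +34980 cm⁻¹.
Net CFSE = -79020 + 34980 = -44040 cm⁻¹.

-44040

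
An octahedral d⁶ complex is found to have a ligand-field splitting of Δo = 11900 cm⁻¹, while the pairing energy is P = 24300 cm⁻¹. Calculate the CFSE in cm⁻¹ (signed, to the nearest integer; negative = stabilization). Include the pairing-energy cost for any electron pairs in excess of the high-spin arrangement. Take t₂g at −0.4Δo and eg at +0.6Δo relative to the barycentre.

-4760

Δo < P, so pairing is avoided: the ground state is high-spin.
That gives t₂g⁴ eg².
Orbital CFSE = -0.4Δo = -0.4 × 11900 = -4760 cm⁻¹.
High-spin has no excess pairs, so no pairing correction applies.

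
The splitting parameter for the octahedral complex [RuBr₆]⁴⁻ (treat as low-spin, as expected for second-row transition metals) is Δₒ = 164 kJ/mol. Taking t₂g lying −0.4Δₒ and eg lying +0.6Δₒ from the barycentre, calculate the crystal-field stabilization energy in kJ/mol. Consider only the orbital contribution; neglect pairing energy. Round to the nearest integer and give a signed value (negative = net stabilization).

Each Br⁻ contributes -1; 6 × (-1) = -6. With overall charge -4, Ru is in the +2 oxidation state.
Ru is in group 8, so Ru²⁺ is d⁶ (8 − 2 = 6).
The d⁶ electrons fill as t₂g⁶ eg⁰.
The orbital stabilization is -2.4Δₒ = -2.4 × 164 = -394 kJ/mol.

-394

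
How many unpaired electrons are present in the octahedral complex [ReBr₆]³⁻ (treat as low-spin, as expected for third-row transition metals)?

Each Br⁻ contributes -1; 6 × (-1) = -6. With overall charge -3, Re is in the +3 oxidation state.
Re³⁺: group 7, so d-count = 7 − 3 = 4.
Configuration: t2g^4 e_g^0, giving 2 unpaired electrons.

2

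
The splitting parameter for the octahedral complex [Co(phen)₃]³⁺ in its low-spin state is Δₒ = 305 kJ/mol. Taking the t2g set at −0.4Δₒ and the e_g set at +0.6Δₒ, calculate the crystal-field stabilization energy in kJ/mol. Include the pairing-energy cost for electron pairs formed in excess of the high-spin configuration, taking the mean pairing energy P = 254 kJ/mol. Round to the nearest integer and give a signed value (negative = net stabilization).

phen is neutral, so the +3 overall charge sits on Co: oxidation state +3.
Co³⁺: group 9, so d-count = 9 − 3 = 6.
The d⁶ electrons fill as t2g^6 e_g^0.
CFSE(orbital) = 6×(-0.4Δₒ) + 0×(0.6Δₒ) = -2.4Δₒ; with Δₒ = 305 kJ/mol that is -732 kJ/mol.
Relative to high-spin t2g^4 e_g^2 (1 paired), the low-spin configuration has 2 additional pairs, contributing +2 × 254 = +508 kJ/mol.
Combining: -732 + 508 = -224 kJ/mol.

-224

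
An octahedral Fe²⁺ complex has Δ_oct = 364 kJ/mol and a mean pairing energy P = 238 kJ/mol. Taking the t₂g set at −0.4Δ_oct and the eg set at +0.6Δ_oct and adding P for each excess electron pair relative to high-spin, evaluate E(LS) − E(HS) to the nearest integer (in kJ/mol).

-252

Group 8 minus oxidation state +2 gives a d⁶ configuration for Fe²⁺.
High-spin: t₂g⁴ eg², CFSE = -0.4Δ_oct = -146 kJ/mol.
For low-spin the configuration is t₂g⁶ eg⁰: orbital energy -2.4 × 364 = -874 kJ/mol, and 2 additional pairs relative to high-spin add 476 kJ/mol, giving -398 kJ/mol.
E(LS) − E(HS) = -398 − (-146) = -252 kJ/mol.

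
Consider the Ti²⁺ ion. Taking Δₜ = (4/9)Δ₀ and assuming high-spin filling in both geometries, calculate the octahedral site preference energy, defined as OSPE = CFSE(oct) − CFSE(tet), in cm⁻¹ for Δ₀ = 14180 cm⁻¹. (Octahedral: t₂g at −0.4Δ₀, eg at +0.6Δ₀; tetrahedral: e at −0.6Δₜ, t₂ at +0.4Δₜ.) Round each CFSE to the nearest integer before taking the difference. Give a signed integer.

-3781

Ti is in group 4, so Ti²⁺ is d² (4 − 2 = 2).
In an octahedral site d² (HS) is t₂g² eg⁰, giving CFSE(oct) = -0.8Δ₀ = -11344 cm⁻¹.
Tetrahedral e² t₂⁰ gives -1.2Δₜ = -1.2 × (4/9) × 14180 = -7563 cm⁻¹.
Subtracting, OSPE = -11344 − (-7563) = -3781 cm⁻¹.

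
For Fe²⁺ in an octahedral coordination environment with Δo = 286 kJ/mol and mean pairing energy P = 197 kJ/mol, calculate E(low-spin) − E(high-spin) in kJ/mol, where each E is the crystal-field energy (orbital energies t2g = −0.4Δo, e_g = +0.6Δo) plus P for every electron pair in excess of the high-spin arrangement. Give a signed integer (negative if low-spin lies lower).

-178

Fe²⁺: group 8, so d-count = 8 − 2 = 6.
High-spin d⁶ fills as t2g^4 e_g^2 with CFSE 4(−0.4) + 2(+0.6) = -0.4Δo = -114 kJ/mol.
For low-spin the configuration is t2g^6 e_g^0: orbital energy -2.4 × 286 = -686 kJ/mol, and 2 additional pairs relative to high-spin add 394 kJ/mol, giving -292 kJ/mol.
The difference is -292 − (-114) = -178 kJ/mol, so low-spin lies lower.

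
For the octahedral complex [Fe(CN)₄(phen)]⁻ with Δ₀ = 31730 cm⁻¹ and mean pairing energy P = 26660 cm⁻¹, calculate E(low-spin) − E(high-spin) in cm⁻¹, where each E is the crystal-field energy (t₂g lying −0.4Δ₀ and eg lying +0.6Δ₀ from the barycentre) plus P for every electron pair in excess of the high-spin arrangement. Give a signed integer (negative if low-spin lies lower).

Ligand charges: 4×(-1) from CN⁻ and 1×(+0) from phen sum to -4; with overall charge -1, Fe is +3.
Fe sits in group 8; removing 3 electrons leaves Fe³⁺ with 8 − 3 = 5 d electrons.
High-spin d⁵ fills as t₂g³ eg² with CFSE 3(−0.4) + 2(+0.6) = 0.0Δ₀ = 0 cm⁻¹.
For low-spin the configuration is t₂g⁵ eg⁰: orbital energy -2.0 × 31730 = -63460 cm⁻¹, and 2 additional pairs relative to high-spin add 53320 cm⁻¹, giving -10140 cm⁻¹.
Thus E(LS) − E(HS) = -10140 cm⁻¹.

-10140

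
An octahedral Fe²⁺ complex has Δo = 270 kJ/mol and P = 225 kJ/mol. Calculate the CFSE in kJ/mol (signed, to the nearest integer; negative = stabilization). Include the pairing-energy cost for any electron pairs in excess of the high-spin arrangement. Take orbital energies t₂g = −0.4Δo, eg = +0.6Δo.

Group 8 minus oxidation state +2 gives a d⁶ configuration for Fe²⁺.
Here Δo > P (270 > 225), so the low-spin state is favoured.
That gives t₂g⁶ eg⁰.
Orbital CFSE = -2.4Δo = -2.4 × 270 = -648 kJ/mol.
Excess pairs vs high-spin: 3 − 1 = 2; pairing cost = +450 kJ/mol.
Net CFSE = -648 + 450 = -198 kJ/mol.

-198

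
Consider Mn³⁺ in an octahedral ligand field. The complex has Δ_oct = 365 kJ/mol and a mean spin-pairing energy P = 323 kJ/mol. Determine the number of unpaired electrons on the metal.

2

Group 7 minus oxidation state +3 gives a d⁴ configuration for Mn³⁺.
Δ_oct > P, so pairing is preferred: the ground state is low-spin.
Configuration: t2g^4 e_g^0.
Unpaired electrons: 2.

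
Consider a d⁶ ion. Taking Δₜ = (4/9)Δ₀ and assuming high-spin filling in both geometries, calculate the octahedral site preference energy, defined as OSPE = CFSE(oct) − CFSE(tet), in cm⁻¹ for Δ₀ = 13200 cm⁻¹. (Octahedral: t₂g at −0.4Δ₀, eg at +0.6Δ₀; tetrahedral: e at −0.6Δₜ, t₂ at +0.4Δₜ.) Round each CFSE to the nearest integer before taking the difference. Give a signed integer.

In an octahedral site d⁶ (HS) is t₂g⁴ eg², giving CFSE(oct) = -0.4Δ₀ = -5280 cm⁻¹.
Tetrahedral e³ t₂³ gives -0.6Δₜ = -0.6 × (4/9) × 13200 = -3520 cm⁻¹.
OSPE = CFSE(oct) − CFSE(tet) = -5280 − (-3520) = -1760 cm⁻¹.

-1760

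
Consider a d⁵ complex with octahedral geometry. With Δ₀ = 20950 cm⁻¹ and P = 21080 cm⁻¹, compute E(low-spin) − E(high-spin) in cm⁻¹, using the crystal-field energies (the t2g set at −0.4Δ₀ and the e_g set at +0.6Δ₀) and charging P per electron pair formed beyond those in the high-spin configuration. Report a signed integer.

260

In the high-spin limit (t2g^3 e_g^2) the orbital term is 0.0Δ₀ = 0 cm⁻¹, with no excess pairing.
For low-spin the configuration is t2g^5 e_g^0: orbital energy -2.0 × 20950 = -41900 cm⁻¹, and 2 additional pairs relative to high-spin add 42160 cm⁻¹, giving 260 cm⁻¹.
The difference is 260 − (0) = 260 cm⁻¹, so high-spin lies lower.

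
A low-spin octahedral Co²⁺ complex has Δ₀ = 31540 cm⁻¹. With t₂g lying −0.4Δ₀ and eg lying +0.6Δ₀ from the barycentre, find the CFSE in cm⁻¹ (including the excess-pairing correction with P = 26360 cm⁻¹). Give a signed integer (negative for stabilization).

Group 9 minus oxidation state +2 gives a d⁷ configuration for Co²⁺.
Electron filling gives t₂g⁶ eg¹.
CFSE(orbital) = 6×(-0.4Δ₀) + 1×(0.6Δ₀) = -1.8Δ₀; with Δ₀ = 31540 cm⁻¹ that is -56772 cm⁻¹.
Relative to high-spin t₂g⁵ eg² (2 paired), the low-spin configuration has 1 additional pair, contributing +1 × 26360 = +26360 cm⁻¹.
Net CFSE = -56772 + 26360 = -30412 cm⁻¹.

-30412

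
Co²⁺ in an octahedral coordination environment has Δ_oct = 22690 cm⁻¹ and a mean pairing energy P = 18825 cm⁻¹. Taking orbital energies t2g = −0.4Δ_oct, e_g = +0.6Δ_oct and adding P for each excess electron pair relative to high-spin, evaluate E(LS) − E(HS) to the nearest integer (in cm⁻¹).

Group 9 minus oxidation state +2 gives a d⁷ configuration for Co²⁺.
In the high-spin limit (t2g^5 e_g^2) the orbital term is -0.8Δ_oct = -18152 cm⁻¹, with no excess pairing.
For low-spin the configuration is t2g^6 e_g^1: orbital energy -1.8 × 22690 = -40842 cm⁻¹, and 1 additional pair relative to high-spin adds 18825 cm⁻¹, giving -22017 cm⁻¹.
E(LS) − E(HS) = -22017 − (-18152) = -3865 cm⁻¹.

-3865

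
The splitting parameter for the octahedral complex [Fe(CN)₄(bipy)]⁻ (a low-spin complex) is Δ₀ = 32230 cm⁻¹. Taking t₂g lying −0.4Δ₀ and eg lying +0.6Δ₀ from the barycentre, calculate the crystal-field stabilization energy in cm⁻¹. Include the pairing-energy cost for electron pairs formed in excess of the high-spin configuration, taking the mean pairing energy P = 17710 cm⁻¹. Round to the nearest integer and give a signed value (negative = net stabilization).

Ligand charges: 4×(-1) from CN⁻ and 1×(+0) from bipy sum to -4; with overall charge -1, Fe is +3.
Fe sits in group 8; removing 3 electrons leaves Fe³⁺ with 8 − 3 = 5 d electrons.
The d⁵ electrons fill as t₂g⁵ eg⁰.
CFSE(orbital) = 5×(-0.4Δ₀) + 0×(0.6Δ₀) = -2.0Δ₀; with Δ₀ = 32230 cm⁻¹ that is -64460 cm⁻¹.
Pairing penalty: 2 pairs vs 0 in the high-spin reference → 2 extra × P = 35420 cm⁻¹.
Net CFSE = -64460 + 35420 = -29040 cm⁻¹.

-29040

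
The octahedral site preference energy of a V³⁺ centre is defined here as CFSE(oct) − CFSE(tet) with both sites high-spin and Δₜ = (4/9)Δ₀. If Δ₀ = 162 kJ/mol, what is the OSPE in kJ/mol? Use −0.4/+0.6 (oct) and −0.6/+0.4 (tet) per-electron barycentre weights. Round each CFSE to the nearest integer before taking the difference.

-44

Group 5 minus oxidation state +3 gives a d² configuration for V³⁺.
Octahedral (high-spin): t₂g² eg⁰, CFSE = 2(−0.4) + 0(+0.6) = -0.8Δ₀ = -0.8 × 162 = -130 kJ/mol.
In a tetrahedral site the filling is e² t₂⁰: CFSE(tet) = -1.2Δₜ = -1.2 × (4/9)(162) = -86 kJ/mol.
OSPE = CFSE(oct) − CFSE(tet) = -130 − (-86) = -44 kJ/mol.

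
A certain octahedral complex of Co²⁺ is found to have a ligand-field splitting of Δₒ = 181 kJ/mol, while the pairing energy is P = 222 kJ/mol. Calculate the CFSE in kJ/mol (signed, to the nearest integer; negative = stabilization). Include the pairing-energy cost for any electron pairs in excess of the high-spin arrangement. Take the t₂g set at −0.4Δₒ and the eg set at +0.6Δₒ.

-145

Group 9 minus oxidation state +2 gives a d⁷ configuration for Co²⁺.
With Δₒ < P the complex is high-spin.
That gives t₂g⁵ eg².
Orbital CFSE = -0.8Δₒ = -0.8 × 181 = -145 kJ/mol.
High-spin has no excess pairs, so no pairing correction applies.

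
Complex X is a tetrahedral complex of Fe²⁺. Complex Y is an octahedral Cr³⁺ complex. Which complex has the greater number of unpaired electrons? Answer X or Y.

X

X: Fe²⁺: group 8, so d-count = 8 − 2 = 6; Tetrahedral splitting is small, so the complex is high-spin; e^3 t2^3 → 4 unpaired.
Y: Group 6 minus oxidation state +3 gives a d³ configuration for Cr³⁺; t₂g³ eg⁰ → 3 unpaired.
So X has more unpaired electrons.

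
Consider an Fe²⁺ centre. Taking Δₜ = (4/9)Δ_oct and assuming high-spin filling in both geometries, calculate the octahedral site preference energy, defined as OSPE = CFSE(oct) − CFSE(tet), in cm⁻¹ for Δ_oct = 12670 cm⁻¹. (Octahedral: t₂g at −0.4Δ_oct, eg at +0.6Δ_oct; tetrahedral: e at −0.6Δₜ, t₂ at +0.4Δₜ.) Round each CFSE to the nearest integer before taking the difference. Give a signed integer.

-1689

Group 8 minus oxidation state +2 gives a d⁶ configuration for Fe²⁺.
Octahedral high-spin t₂g⁴ eg²: CFSE = -0.4 × 12670 = -5068 cm⁻¹.
In a tetrahedral site the filling is e³ t₂³: CFSE(tet) = -0.6Δₜ = -0.6 × (4/9)(12670) = -3379 cm⁻¹.
OSPE = -5068 − (-3379) = -1689 cm⁻¹.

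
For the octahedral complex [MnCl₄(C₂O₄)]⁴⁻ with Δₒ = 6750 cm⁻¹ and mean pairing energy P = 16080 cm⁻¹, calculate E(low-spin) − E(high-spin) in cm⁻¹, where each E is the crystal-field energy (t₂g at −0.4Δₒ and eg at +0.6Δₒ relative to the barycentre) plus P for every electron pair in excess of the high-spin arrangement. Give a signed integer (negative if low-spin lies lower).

Ligand charges: 4×(-1) from Cl⁻ and 1×(-2) from C₂O₄²⁻ sum to -6; with overall charge -4, Mn is +2.
Mn²⁺: group 7, so d-count = 7 − 2 = 5.
High-spin d⁵ fills as t₂g³ eg² with CFSE 3(−0.4) + 2(+0.6) = 0.0Δₒ = 0 cm⁻¹.
Low-spin t₂g⁵ eg⁰ gives -2.0Δₒ = -13500 cm⁻¹, but forming 2 extra pairs costs 2P = 32160 cm⁻¹, so E(LS) = -13500 + 32160 = 18660 cm⁻¹.
Thus E(LS) − E(HS) = 18660 cm⁻¹.

18660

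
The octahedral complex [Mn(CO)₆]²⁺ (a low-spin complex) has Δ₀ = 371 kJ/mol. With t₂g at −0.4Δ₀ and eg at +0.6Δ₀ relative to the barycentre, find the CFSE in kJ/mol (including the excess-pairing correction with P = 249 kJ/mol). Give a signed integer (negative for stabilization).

CO is neutral, so the +2 overall charge sits on Mn: oxidation state +2.
Mn sits in group 7; removing 2 electrons leaves Mn²⁺ with 7 − 2 = 5 d electrons.
The d⁵ electrons fill as t₂g⁵ eg⁰.
CFSE(orbital) = 5×(-0.4Δ₀) + 0×(0.6Δ₀) = -2.0Δ₀; with Δ₀ = 371 kJ/mol that is -742 kJ/mol.
High-spin d⁵ would be t₂g³ eg² with 0 pairs; low-spin has 2, so 2 excess pairs cost +2P = +498 kJ/mol.
Overall CFSE = -742 + 498 = -244 kJ/mol.

-244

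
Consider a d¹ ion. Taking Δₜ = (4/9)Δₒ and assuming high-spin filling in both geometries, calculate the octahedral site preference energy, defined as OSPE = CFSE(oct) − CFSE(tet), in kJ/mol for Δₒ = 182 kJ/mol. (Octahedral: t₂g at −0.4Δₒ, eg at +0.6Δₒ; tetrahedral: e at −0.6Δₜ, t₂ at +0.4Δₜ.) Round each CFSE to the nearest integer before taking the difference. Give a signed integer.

-24

Octahedral (high-spin): t2g^1 e_g^0, CFSE = 1(−0.4) + 0(+0.6) = -0.4Δₒ = -0.4 × 182 = -73 kJ/mol.
Tetrahedral e^1 t2^0 gives -0.6Δₜ = -0.6 × (4/9) × 182 = -49 kJ/mol.
OSPE = CFSE(oct) − CFSE(tet) = -73 − (-49) = -24 kJ/mol.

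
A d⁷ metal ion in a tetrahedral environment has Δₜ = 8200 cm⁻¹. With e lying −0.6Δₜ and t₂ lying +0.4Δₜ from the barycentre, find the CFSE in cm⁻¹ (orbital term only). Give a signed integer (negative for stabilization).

-9840

Tetrahedral fields are weak (Δₜ ≈ 4/9 Δₒ), so electrons fill high-spin.
The d⁷ electrons fill as e⁴ t₂³.
CFSE(orbital) = 4×(-0.6Δₜ) + 3×(0.4Δₜ) = -1.2Δₜ; with Δₜ = 8200 cm⁻¹ that is -9840 cm⁻¹.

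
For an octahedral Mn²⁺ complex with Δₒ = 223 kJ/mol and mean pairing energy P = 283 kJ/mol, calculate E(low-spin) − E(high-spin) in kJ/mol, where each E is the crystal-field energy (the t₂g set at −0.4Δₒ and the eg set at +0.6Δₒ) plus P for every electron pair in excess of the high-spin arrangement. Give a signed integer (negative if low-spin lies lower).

Mn sits in group 7; removing 2 electrons leaves Mn²⁺ with 7 − 2 = 5 d electrons.
High-spin: t₂g³ eg², CFSE = 0.0Δₒ = 0 kJ/mol.
For low-spin the configuration is t₂g⁵ eg⁰: orbital energy -2.0 × 223 = -446 kJ/mol, and 2 additional pairs relative to high-spin add 566 kJ/mol, giving 120 kJ/mol.
The difference is 120 − (0) = 120 kJ/mol, so high-spin lies lower.

120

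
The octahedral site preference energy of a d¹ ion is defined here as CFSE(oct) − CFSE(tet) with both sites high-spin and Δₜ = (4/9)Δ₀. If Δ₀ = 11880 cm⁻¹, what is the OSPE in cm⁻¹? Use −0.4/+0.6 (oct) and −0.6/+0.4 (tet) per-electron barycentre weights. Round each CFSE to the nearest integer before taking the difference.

-1584

Octahedral high-spin t₂g¹ eg⁰: CFSE = -0.4 × 11880 = -4752 cm⁻¹.
In a tetrahedral site the filling is e¹ t₂⁰: CFSE(tet) = -0.6Δₜ = -0.6 × (4/9)(11880) = -3168 cm⁻¹.
OSPE = -4752 − (-3168) = -1584 cm⁻¹.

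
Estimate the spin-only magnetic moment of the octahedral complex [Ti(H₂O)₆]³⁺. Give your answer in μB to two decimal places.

1.73 μB

H₂O is neutral, so the +3 overall charge sits on Ti: oxidation state +3.
Ti³⁺: group 4, so d-count = 4 − 3 = 1.
Configuration: t₂g¹ eg⁰ → 1 unpaired electron.
μ(spin-only) = √[1(1+2)] = √3 ≈ 1.73 μB.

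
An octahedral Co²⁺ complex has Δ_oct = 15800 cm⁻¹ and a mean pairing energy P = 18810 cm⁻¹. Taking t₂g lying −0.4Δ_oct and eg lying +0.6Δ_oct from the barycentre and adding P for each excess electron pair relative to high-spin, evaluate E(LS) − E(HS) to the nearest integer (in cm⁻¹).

3010

Group 9 minus oxidation state +2 gives a d⁷ configuration for Co²⁺.
High-spin d⁷ fills as t₂g⁵ eg² with CFSE 5(−0.4) + 2(+0.6) = -0.8Δ_oct = -12640 cm⁻¹.
For low-spin the configuration is t₂g⁶ eg¹: orbital energy -1.8 × 15800 = -28440 cm⁻¹, and 1 additional pair relative to high-spin adds 18810 cm⁻¹, giving -9630 cm⁻¹.
The difference is -9630 − (-12640) = 3010 cm⁻¹, so high-spin lies lower.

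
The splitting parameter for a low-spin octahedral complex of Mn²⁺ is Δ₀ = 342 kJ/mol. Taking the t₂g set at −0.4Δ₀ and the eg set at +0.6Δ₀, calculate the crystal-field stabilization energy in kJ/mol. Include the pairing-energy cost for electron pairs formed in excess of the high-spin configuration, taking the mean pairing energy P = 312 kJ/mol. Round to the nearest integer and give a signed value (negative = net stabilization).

Mn is in group 7, so Mn²⁺ is d⁵ (7 − 2 = 5).
The d⁵ electrons fill as t₂g⁵ eg⁰.
The orbital stabilization is -2.0Δ₀ = -2.0 × 342 = -684 kJ/mol.
Relative to high-spin t₂g³ eg² (0 paired), the low-spin configuration has 2 additional pairs, contributing +2 × 312 = +624 kJ/mol.
Overall CFSE = -684 + 624 = -60 kJ/mol.

-60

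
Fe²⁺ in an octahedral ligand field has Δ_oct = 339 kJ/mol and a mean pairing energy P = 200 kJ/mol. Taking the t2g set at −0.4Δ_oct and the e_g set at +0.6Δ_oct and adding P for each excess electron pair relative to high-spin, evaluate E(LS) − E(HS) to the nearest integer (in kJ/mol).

Fe²⁺: group 8, so d-count = 8 − 2 = 6.
In the high-spin limit (t2g^4 e_g^2) the orbital term is -0.4Δ_oct = -136 kJ/mol, with no excess pairing.
Low-spin t2g^6 e_g^0 gives -2.4Δ_oct = -814 kJ/mol, but forming 2 extra pairs costs 2P = 400 kJ/mol, so E(LS) = -814 + 400 = -414 kJ/mol.
Thus E(LS) − E(HS) = -278 kJ/mol.

-278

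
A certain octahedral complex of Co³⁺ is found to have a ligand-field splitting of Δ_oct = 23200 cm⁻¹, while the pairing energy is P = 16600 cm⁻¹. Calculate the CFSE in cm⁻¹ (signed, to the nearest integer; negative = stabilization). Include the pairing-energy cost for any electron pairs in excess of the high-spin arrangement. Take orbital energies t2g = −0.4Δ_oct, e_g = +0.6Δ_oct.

-22480

Co sits in group 9; removing 3 electrons leaves Co³⁺ with 9 − 3 = 6 d electrons.
Since Δ_oct = 23200 cm⁻¹ > P = 16600 cm⁻¹, the complex adopts the low-spin configuration.
That gives t2g^6 e_g^0.
Orbital CFSE = -2.4Δ_oct = -2.4 × 23200 = -55680 cm⁻¹.
Excess pairs vs high-spin: 3 − 1 = 2; pairing cost = +33200 cm⁻¹.
Net CFSE = -55680 + 33200 = -22480 cm⁻¹.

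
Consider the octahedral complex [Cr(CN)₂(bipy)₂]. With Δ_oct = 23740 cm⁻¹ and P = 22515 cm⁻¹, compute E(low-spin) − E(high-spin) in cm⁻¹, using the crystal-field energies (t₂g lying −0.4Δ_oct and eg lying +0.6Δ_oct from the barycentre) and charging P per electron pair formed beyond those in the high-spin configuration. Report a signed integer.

-1225

Ligand charges: 2×(-1) from CN⁻ and 2×(+0) from bipy sum to -2; with overall charge +0, Cr is +2.
Cr²⁺: group 6, so d-count = 6 − 2 = 4.
High-spin: t₂g³ eg¹, CFSE = -0.6Δ_oct = -14244 cm⁻¹.
For low-spin the configuration is t₂g⁴ eg⁰: orbital energy -1.6 × 23740 = -37984 cm⁻¹, and 1 additional pair relative to high-spin adds 22515 cm⁻¹, giving -15469 cm⁻¹.
Thus E(LS) − E(HS) = -1225 cm⁻¹.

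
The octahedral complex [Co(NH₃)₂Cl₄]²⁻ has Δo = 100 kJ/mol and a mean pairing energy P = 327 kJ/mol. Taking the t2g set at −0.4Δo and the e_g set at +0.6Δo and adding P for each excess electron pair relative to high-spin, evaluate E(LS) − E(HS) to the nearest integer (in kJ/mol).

227

Ligand charges: 2×(+0) from NH₃ and 4×(-1) from Cl⁻ sum to -4; with overall charge -2, Co is +2.
Co²⁺: group 9, so d-count = 9 − 2 = 7.
In the high-spin limit (t2g^5 e_g^2) the orbital term is -0.8Δo = -80 kJ/mol, with no excess pairing.
For low-spin the configuration is t2g^6 e_g^1: orbital energy -1.8 × 100 = -180 kJ/mol, and 1 additional pair relative to high-spin adds 327 kJ/mol, giving 147 kJ/mol.
The difference is 147 − (-80) = 227 kJ/mol, so high-spin lies lower.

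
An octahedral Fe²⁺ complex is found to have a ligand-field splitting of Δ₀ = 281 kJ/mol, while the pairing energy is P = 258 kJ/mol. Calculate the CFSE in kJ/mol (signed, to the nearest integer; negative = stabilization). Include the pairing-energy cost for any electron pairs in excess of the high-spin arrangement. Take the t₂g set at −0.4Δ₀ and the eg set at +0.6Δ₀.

-158

Fe²⁺: group 8, so d-count = 8 − 2 = 6.
Δ₀ > P, so pairing is preferred: the ground state is low-spin.
Filling d⁶ accordingly: t₂g⁶ eg⁰.
Orbital CFSE = -2.4Δ₀ = -2.4 × 281 = -674 kJ/mol.
Excess pairs vs high-spin: 3 − 1 = 2; pairing cost = +516 kJ/mol.
Net CFSE = -674 + 516 = -158 kJ/mol.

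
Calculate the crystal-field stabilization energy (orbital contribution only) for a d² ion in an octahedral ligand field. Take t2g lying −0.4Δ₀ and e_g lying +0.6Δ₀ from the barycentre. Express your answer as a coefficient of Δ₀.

-0.8 Δ₀

Configuration: t2g^2 e_g^0.
CFSE = 2(-0.4Δ₀) + 0(0.6Δ₀) = -0.8Δ₀ + 0.0Δ₀ = -0.8Δ₀.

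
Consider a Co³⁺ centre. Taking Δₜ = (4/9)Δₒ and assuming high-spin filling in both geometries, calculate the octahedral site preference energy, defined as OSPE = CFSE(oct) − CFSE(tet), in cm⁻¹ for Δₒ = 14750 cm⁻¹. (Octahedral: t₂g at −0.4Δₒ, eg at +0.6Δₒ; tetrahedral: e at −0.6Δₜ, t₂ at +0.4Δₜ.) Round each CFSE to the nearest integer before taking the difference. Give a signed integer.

-1967

Co³⁺: group 9, so d-count = 9 − 3 = 6.
In an octahedral site d⁶ (HS) is t₂g⁴ eg², giving CFSE(oct) = -0.4Δₒ = -5900 cm⁻¹.
Tetrahedral: e³ t₂³, CFSE = 3(−0.6) + 3(+0.4) = -0.6Δₜ = -0.6 × (4/9) × 14750 = -3933 cm⁻¹.
Subtracting, OSPE = -5900 − (-3933) = -1967 cm⁻¹.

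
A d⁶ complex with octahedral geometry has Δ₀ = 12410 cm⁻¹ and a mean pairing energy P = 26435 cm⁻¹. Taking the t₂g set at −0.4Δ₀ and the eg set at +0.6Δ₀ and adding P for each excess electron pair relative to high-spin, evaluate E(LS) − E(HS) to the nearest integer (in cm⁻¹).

28050

High-spin: t₂g⁴ eg², CFSE = -0.4Δ₀ = -4964 cm⁻¹.
Low-spin t₂g⁶ eg⁰ gives -2.4Δ₀ = -29784 cm⁻¹, but forming 2 extra pairs costs 2P = 52870 cm⁻¹, so E(LS) = -29784 + 52870 = 23086 cm⁻¹.
The difference is 23086 − (-4964) = 28050 cm⁻¹, so high-spin lies lower.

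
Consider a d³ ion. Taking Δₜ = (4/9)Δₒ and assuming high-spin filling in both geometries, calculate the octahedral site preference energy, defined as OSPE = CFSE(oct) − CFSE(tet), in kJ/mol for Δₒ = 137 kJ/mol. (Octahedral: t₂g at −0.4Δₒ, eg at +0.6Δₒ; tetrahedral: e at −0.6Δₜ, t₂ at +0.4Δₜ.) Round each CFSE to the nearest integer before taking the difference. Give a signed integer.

Octahedral (high-spin): t2g^3 e_g^0, CFSE = 3(−0.4) + 0(+0.6) = -1.2Δₒ = -1.2 × 137 = -164 kJ/mol.
Tetrahedral e^2 t2^1 gives -0.8Δₜ = -0.8 × (4/9) × 137 = -49 kJ/mol.
OSPE = CFSE(oct) − CFSE(tet) = -164 − (-49) = -115 kJ/mol.

-115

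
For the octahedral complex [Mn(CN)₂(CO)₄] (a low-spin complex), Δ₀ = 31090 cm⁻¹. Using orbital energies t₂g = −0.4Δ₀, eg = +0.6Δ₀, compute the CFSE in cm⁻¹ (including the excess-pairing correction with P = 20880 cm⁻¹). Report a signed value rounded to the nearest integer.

-20420

Ligand charges: 2×(-1) from CN⁻ and 4×(+0) from CO sum to -2; with overall charge +0, Mn is +2.
Mn²⁺: group 7, so d-count = 7 − 2 = 5.
The d⁵ electrons fill as t₂g⁵ eg⁰.
Orbital CFSE = 5(-0.4) + 0(0.6) = -2.0Δ₀ = -2.0 × 31090 = -62180 cm⁻¹.
High-spin d⁵ would be t₂g³ eg² with 0 pairs; low-spin has 2, so 2 excess pairs cost +2P = +41760 cm⁻¹.
Net CFSE = -62180 + 41760 = -20420 cm⁻¹.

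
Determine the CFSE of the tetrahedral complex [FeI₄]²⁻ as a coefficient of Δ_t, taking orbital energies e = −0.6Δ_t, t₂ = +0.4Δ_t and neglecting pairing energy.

-0.6 Δ_t

Each I⁻ contributes -1; 4 × (-1) = -4. With overall charge -2, Fe is in the +2 oxidation state.
Fe sits in group 8; removing 2 electrons leaves Fe²⁺ with 8 − 2 = 6 d electrons.
With tetrahedral geometry the complex is necessarily high-spin.
Configuration: e³ t₂³.
CFSE = 3(-0.6Δ_t) + 3(0.4Δ_t) = -1.8Δ_t + 1.2Δ_t = -0.6Δ_t.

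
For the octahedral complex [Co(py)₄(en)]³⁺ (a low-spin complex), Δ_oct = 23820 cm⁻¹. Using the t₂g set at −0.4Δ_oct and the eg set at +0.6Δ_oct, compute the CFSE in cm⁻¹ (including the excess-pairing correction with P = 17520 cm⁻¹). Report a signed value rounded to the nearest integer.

Ligand charges: 4×(+0) from py and 1×(+0) from en sum to +0; with overall charge +3, Co is +3.
Group 9 minus oxidation state +3 gives a d⁶ configuration for Co³⁺.
The d⁶ electrons fill as t₂g⁶ eg⁰.
The orbital stabilization is -2.4Δ_oct = -2.4 × 23820 = -57168 cm⁻¹.
Pairing penalty: 3 pairs vs 1 in the high-spin reference → 2 extra × P = 35040 cm⁻¹.
Net CFSE = -57168 + 35040 = -22128 cm⁻¹.

-22128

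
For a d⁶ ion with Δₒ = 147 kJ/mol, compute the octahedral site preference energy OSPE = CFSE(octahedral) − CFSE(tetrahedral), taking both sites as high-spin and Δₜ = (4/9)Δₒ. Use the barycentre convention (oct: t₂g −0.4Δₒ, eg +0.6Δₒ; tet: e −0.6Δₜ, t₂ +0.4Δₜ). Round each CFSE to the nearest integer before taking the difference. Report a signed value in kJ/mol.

Octahedral (high-spin): t₂g⁴ eg², CFSE = 4(−0.4) + 2(+0.6) = -0.4Δₒ = -0.4 × 147 = -59 kJ/mol.
In a tetrahedral site the filling is e³ t₂³: CFSE(tet) = -0.6Δₜ = -0.6 × (4/9)(147) = -39 kJ/mol.
Subtracting, OSPE = -59 − (-39) = -20 kJ/mol.

-20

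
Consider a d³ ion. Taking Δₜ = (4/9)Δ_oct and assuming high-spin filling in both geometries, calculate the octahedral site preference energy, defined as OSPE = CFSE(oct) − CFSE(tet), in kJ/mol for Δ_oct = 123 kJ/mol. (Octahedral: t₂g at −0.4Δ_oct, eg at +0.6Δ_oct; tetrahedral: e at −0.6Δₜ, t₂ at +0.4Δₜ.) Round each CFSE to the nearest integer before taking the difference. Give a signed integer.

-104

In an octahedral site d³ (HS) is t₂g³ eg⁰, giving CFSE(oct) = -1.2Δ_oct = -148 kJ/mol.
Tetrahedral e² t₂¹ gives -0.8Δₜ = -0.8 × (4/9) × 123 = -44 kJ/mol.
OSPE = CFSE(oct) − CFSE(tet) = -148 − (-44) = -104 kJ/mol.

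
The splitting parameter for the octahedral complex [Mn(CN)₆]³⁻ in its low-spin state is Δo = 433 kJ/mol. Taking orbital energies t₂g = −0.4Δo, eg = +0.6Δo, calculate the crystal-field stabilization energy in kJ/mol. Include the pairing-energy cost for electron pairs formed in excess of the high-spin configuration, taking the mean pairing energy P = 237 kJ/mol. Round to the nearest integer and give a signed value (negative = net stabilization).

-456

Each CN⁻ contributes -1; 6 × (-1) = -6. With overall charge -3, Mn is in the +3 oxidation state.
Mn is in group 7, so Mn³⁺ is d⁴ (7 − 3 = 4).
The d⁴ electrons fill as t₂g⁴ eg⁰.
CFSE(orbital) = 4×(-0.4Δo) + 0×(0.6Δo) = -1.6Δo; with Δo = 433 kJ/mol that is -693 kJ/mol.
Pairing penalty: 1 pair vs 0 in the high-spin reference → 1 extra × P = 237 kJ/mol.
Net CFSE = -693 + 237 = -456 kJ/mol.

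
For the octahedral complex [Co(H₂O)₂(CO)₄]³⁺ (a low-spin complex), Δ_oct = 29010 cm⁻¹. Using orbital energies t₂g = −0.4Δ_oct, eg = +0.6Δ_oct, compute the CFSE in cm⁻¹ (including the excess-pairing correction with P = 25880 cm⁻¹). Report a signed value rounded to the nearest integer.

-17864

Ligand charges: 2×(+0) from H₂O and 4×(+0) from CO sum to +0; with overall charge +3, Co is +3.
Co sits in group 9; removing 3 electrons leaves Co³⁺ with 9 − 3 = 6 d electrons.
Configuration: t₂g⁶ eg⁰.
Orbital CFSE = 6(-0.4) + 0(0.6) = -2.4Δ_oct = -2.4 × 29010 = -69624 cm⁻¹.
Relative to high-spin t₂g⁴ eg² (1 paired), the low-spin configuration has 2 additional pairs, contributing +2 × 25880 = +51760 cm⁻¹.
Net CFSE = -69624 + 51760 = -17864 cm⁻¹.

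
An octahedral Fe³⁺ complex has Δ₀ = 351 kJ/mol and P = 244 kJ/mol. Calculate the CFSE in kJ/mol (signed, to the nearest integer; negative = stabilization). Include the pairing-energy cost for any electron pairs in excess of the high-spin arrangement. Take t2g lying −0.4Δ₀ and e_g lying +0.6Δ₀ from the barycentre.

Fe is in group 8, so Fe³⁺ is d⁵ (8 − 3 = 5).
Δ₀ > P, so pairing is preferred: the ground state is low-spin.
Configuration: t2g^5 e_g^0.
Orbital CFSE = -2.0Δ₀ = -2.0 × 351 = -702 kJ/mol.
Excess pairs vs high-spin: 2 − 0 = 2; pairing cost = +488 kJ/mol.
Net CFSE = -702 + 488 = -214 kJ/mol.

-214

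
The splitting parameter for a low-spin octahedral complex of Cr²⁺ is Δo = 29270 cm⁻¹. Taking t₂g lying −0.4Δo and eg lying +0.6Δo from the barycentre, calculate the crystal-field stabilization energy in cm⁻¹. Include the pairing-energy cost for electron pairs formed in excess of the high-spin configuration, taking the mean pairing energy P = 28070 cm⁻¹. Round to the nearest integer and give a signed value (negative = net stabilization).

-18762

Cr is in group 6, so Cr²⁺ is d⁴ (6 − 2 = 4).
Electron filling gives t₂g⁴ eg⁰.
CFSE(orbital) = 4×(-0.4Δo) + 0×(0.6Δo) = -1.6Δo; with Δo = 29270 cm⁻¹ that is -46832 cm⁻¹.
Pairing penalty: 1 pair vs 0 in the high-spin reference → 1 extra × P = 28070 cm⁻¹.
Combining: -46832 + 28070 = -18762 cm⁻¹.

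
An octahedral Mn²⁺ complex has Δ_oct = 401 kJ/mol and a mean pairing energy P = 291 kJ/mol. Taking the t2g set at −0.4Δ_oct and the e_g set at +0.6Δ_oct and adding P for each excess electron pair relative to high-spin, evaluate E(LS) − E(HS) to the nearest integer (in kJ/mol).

Group 7 minus oxidation state +2 gives a d⁵ configuration for Mn²⁺.
In the high-spin limit (t2g^3 e_g^2) the orbital term is 0.0Δ_oct = 0 kJ/mol, with no excess pairing.
Low-spin: t2g^5 e_g^0, orbital CFSE = -2.0Δ_oct = -802 kJ/mol; plus 2 excess pairs × P = +582 kJ/mol; total -220 kJ/mol.
Thus E(LS) − E(HS) = -220 kJ/mol.

-220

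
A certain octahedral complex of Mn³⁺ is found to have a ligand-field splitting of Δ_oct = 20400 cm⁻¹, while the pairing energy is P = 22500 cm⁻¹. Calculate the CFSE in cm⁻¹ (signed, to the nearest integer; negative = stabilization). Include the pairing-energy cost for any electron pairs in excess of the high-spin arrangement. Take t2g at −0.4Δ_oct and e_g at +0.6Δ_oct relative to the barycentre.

-12240

Mn³⁺: group 7, so d-count = 7 − 3 = 4.
Since Δ_oct = 20400 cm⁻¹ < P = 22500 cm⁻¹, the complex adopts the high-spin configuration.
Configuration: t2g^3 e_g^1.
Orbital CFSE = -0.6Δ_oct = -0.6 × 20400 = -12240 cm⁻¹.
High-spin has no excess pairs, so no pairing correction applies.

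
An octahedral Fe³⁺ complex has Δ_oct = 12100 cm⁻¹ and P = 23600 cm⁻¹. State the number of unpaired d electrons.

Fe is in group 8, so Fe³⁺ is d⁵ (8 − 3 = 5).
Δ_oct < P, so pairing is avoided: the ground state is high-spin.
That gives t2g^3 e_g^2.
Unpaired electrons: 5.

5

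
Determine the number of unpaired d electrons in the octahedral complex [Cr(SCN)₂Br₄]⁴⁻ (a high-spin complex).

Ligand charges: 2×(-1) from SCN⁻ and 4×(-1) from Br⁻ sum to -6; with overall charge -4, Cr is +2.
Cr is in group 6, so Cr²⁺ is d⁴ (6 − 2 = 4).
Configuration: t₂g³ eg¹, giving 4 unpaired electrons.

4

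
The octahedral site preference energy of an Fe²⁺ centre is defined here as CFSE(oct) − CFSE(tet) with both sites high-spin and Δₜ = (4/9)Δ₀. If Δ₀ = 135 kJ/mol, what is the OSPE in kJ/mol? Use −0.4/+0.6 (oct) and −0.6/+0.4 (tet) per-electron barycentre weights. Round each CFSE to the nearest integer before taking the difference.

-18

Fe is in group 8, so Fe²⁺ is d⁶ (8 − 2 = 6).
Octahedral (high-spin): t₂g⁴ eg², CFSE = 4(−0.4) + 2(+0.6) = -0.4Δ₀ = -0.4 × 135 = -54 kJ/mol.
In a tetrahedral site the filling is e³ t₂³: CFSE(tet) = -0.6Δₜ = -0.6 × (4/9)(135) = -36 kJ/mol.
OSPE = CFSE(oct) − CFSE(tet) = -54 − (-36) = -18 kJ/mol.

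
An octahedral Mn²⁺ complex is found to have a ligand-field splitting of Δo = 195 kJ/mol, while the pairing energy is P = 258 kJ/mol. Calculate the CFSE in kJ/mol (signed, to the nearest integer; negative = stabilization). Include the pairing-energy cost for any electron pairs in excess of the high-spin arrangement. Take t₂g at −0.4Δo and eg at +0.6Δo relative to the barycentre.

Mn sits in group 7; removing 2 electrons leaves Mn²⁺ with 7 − 2 = 5 d electrons.
Δo < P, so pairing is avoided: the ground state is high-spin.
Filling d⁵ accordingly: t₂g³ eg².
Orbital CFSE = 0.0Δo = 0.0 × 195 = 0 kJ/mol.
High-spin has no excess pairs, so no pairing correction applies.

0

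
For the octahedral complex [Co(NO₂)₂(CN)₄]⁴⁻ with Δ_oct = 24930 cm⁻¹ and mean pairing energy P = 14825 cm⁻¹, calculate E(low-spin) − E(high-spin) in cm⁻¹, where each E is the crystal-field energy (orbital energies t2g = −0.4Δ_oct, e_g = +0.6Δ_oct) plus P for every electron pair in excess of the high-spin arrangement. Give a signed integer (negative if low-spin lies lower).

-10105

Ligand charges: 2×(-1) from NO₂⁻ and 4×(-1) from CN⁻ sum to -6; with overall charge -4, Co is +2.
Co²⁺: group 9, so d-count = 9 − 2 = 7.
High-spin: t2g^5 e_g^2, CFSE = -0.8Δ_oct = -19944 cm⁻¹.
For low-spin the configuration is t2g^6 e_g^1: orbital energy -1.8 × 24930 = -44874 cm⁻¹, and 1 additional pair relative to high-spin adds 14825 cm⁻¹, giving -30049 cm⁻¹.
Thus E(LS) − E(HS) = -10105 cm⁻¹.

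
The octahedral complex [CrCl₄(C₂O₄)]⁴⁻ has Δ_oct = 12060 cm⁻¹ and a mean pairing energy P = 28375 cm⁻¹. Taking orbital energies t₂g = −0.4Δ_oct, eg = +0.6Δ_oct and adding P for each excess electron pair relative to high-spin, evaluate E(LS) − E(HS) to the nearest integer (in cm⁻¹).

16315

Ligand charges: 4×(-1) from Cl⁻ and 1×(-2) from C₂O₄²⁻ sum to -6; with overall charge -4, Cr is +2.
Cr sits in group 6; removing 2 electrons leaves Cr²⁺ with 6 − 2 = 4 d electrons.
High-spin d⁴ fills as t₂g³ eg¹ with CFSE 3(−0.4) + 1(+0.6) = -0.6Δ_oct = -7236 cm⁻¹.
For low-spin the configuration is t₂g⁴ eg⁰: orbital energy -1.6 × 12060 = -19296 cm⁻¹, and 1 additional pair relative to high-spin adds 28375 cm⁻¹, giving 9079 cm⁻¹.
E(LS) − E(HS) = 9079 − (-7236) = 16315 cm⁻¹.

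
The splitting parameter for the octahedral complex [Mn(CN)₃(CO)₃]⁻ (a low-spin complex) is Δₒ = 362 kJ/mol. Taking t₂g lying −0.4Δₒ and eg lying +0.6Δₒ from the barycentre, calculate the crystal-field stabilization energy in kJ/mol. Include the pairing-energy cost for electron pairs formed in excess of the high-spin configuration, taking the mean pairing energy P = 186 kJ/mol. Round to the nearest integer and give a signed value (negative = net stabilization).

-352

Ligand charges: 3×(-1) from CN⁻ and 3×(+0) from CO sum to -3; with overall charge -1, Mn is +2.
Group 7 minus oxidation state +2 gives a d⁵ configuration for Mn²⁺.
Configuration: t₂g⁵ eg⁰.
Orbital CFSE = 5(-0.4) + 0(0.6) = -2.0Δₒ = -2.0 × 362 = -724 kJ/mol.
High-spin d⁵ would be t₂g³ eg² with 0 pairs; low-spin has 2, so 2 excess pairs cost +2P = +372 kJ/mol.
Combining: -724 + 372 = -352 kJ/mol.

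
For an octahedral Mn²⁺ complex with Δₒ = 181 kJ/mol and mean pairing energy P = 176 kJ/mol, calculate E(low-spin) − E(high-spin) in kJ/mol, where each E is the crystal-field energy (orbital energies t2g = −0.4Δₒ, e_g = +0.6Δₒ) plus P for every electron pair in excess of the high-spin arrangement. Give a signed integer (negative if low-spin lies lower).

Mn²⁺: group 7, so d-count = 7 − 2 = 5.
High-spin: t2g^3 e_g^2, CFSE = 0.0Δₒ = 0 kJ/mol.
For low-spin the configuration is t2g^5 e_g^0: orbital energy -2.0 × 181 = -362 kJ/mol, and 2 additional pairs relative to high-spin add 352 kJ/mol, giving -10 kJ/mol.
E(LS) − E(HS) = -10 − (0) = -10 kJ/mol.

-10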